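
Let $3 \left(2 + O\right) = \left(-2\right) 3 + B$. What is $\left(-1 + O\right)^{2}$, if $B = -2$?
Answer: $\frac{289}{9} \approx 32.111$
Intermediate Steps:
$O = - \frac{14}{3}$ ($O = -2 + \frac{\left(-2\right) 3 - 2}{3} = -2 + \frac{-6 - 2}{3} = -2 + \frac{1}{3} \left(-8\right) = -2 - \frac{8}{3} = - \frac{14}{3} \approx -4.6667$)
$\left(-1 + O\right)^{2} = \left(-1 - \frac{14}{3}\right)^{2} = \left(- \frac{17}{3}\right)^{2} = \frac{289}{9}$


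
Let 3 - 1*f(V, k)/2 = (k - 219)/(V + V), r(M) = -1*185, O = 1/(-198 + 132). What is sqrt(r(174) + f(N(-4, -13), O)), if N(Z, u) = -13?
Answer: I*sqrt(144175746)/858 ≈ 13.995*I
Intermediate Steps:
O = -1/66 (O = 1/(-66) = -1/66 ≈ -0.015152)
r(M) = -185
f(V, k) = 6 - (-219 + k)/V (f(V, k) = 6 - 2*(k - 219)/(V + V) = 6 - 2*(-219 + k)/(2*V) = 6 - 2*(-219 + k)*1/(2*V) = 6 - (-219 + k)/V)
sqrt(r(174) + f(N(-4, -13), O)) = sqrt(-185 + (219 - 1*(-1/66) + 6*(-13))/(-13)) = sqrt(-185 - (219 + 1/66 - 78)/13) = sqrt(-185 - 1/13*9307/66) = sqrt(-185 - 9307/858) = sqrt(-168037/858) = I*sqrt(144175746)/858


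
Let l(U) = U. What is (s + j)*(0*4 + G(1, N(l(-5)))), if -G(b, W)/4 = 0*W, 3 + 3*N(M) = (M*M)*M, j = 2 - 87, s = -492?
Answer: 0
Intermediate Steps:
j = -85
N(M) = -1 + M**3/3 (N(M) = -1 + ((M*M)*M)/3 = -1 + (M**2*M)/3 = -1 + M**3/3)
G(b, W) = 0 (G(b, W) = -0*W = -4*0 = 0)
(s + j)*(0*4 + G(1, N(l(-5)))) = (-492 - 85)*(0*4 + 0) = -577*(0 + 0) = -577*0 = 0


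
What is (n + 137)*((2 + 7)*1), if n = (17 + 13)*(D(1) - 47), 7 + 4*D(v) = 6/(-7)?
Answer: -167823/14 ≈ -11987.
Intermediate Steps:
D(v) = -55/28 (D(v) = -7/4 + (6/(-7))/4 = -7/4 + (6*(-⅐))/4 = -7/4 + (¼)*(-6/7) = -7/4 - 3/14 = -55/28)
n = -20565/14 (n = (17 + 13)*(-55/28 - 47) = 30*(-1371/28) = -20565/14 ≈ -1468.9)
(n + 137)*((2 + 7)*1) = (-20565/14 + 137)*((2 + 7)*1) = -167823/14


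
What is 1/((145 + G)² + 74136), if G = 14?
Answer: 1/99417 ≈ 1.0059e-5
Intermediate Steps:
1/((145 + G)² + 74136) = 1/((145 + 14)² + 74136) = 1/(159² + 74136) = 1/(25281 + 74136) = 1/99417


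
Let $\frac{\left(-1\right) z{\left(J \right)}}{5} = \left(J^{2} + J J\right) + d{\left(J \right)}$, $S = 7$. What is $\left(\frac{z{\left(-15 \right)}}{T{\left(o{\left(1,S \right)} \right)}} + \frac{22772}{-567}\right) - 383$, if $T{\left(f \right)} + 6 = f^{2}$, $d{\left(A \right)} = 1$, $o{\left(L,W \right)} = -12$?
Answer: $- \frac{11463113}{26082} \approx -439.5$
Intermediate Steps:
$z{\left(J \right)} = -5 - 10 J^{2}$ ($z{\left(J \right)} = - 5 \left(\left(J^{2} + J J\right) + 1\right) = - 5 \left(\left(J^{2} + J^{2}\right) + 1\right) = - 5 \left(2 J^{2} + 1\right) = - 5 \left(1 + 2 J^{2}\right) = -5 - 10 J^{2}$)
$T{\left(f \right)} = -6 + f^{2}$
$\left(\frac{z{\left(-15 \right)}}{T{\left(o{\left(1,S \right)} \right)}} + \frac{22772}{-567}\right) - 383 = \left(\frac{-5 - 10 \left(-15\right)^{2}}{-6 + \left(-12\right)^{2}} + \frac{22772}{-567}\right) - 383 = \left(\frac{-5 - 2250}{-6 + 144} + 22772 \left(- \frac{1}{567}\right)\right) - 383 = \left(\frac{-5 - 2250}{138} - \frac{22772}{567}\right) - 383 = \left(\left(-2255\right) \frac{1}{138} - \frac{22772}{567}\right) - 383 = \left(- \frac{2255}{138} - \frac{22772}{567}\right) - 383 = - \frac{1473707}{26082} - 383 = - \frac{11463113}{26082}$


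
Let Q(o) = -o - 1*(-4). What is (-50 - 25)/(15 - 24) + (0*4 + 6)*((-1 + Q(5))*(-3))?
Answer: 133/3 ≈ 44.333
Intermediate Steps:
Q(o) = 4 - o (Q(o) = -o + 4 = 4 - o)
(-50 - 25)/(15 - 24) + (0*4 + 6)*((-1 + Q(5))*(-3)) = (-50 - 25)/(15 - 24) + (0*4 + 6)*((-1 + (4 - 1*5))*(-3)) = -75/(-9) + (0 + 6)*((-1 + (4 - 5))*(-3)) = -75*(-1/9) + 6*((-1 - 1)*(-3)) = 25/3 + 6*(-2*(-3)) = 25/3 + 6*6 = 25/3 + 36 = 133/3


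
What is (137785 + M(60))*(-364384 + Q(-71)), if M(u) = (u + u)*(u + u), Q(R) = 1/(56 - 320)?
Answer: -1330890710795/24 ≈ -5.5454e+10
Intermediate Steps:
Q(R) = -1/264 (Q(R) = 1/(-264) = -1/264)
M(u) = 4*u² (M(u) = (2*u)*(2*u) = 4*u²)
(137785 + M(60))*(-364384 + Q(-71)) = (137785 + 4*60²)*(-364384 - 1/264) = (137785 + 4*3600)*(-96197377/264) = (137785 + 14400)*(-96197377/264) = 152185*(-96197377/264) = -1330890710795/24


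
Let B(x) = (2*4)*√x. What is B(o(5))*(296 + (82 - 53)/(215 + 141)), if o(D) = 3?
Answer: 210810*√3/89 ≈ 4102.6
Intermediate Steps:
B(x) = 8*√x
B(o(5))*(296 + (82 - 53)/(215 + 141)) = (8*√3)*(296 + (82 - 53)/(215 + 141)) = (8*√3)*(296 + 29/356) = (8*√3)*(105405/356) = 210810*√3/89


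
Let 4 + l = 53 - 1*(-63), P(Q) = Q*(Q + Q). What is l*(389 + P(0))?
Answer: 43568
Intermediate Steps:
P(Q) = 2*Q² (P(Q) = Q*(2*Q) = 2*Q²)
l = 112 (l = -4 + (53 - 1*(-63)) = -4 + (53 + 63) = -4 + 116 = 112)
l*(389 + P(0)) = 112*(389 + 2*0²) = 112*(389 + 2*0) = 112*(389 + 0) = 112*389 = 43568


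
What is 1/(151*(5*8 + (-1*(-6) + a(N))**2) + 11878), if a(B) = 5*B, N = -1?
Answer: 1/18069 ≈ 5.5343e-5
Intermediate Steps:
1/(151*(5*8 + (-1*(-6) + a(N))**2) + 11878) = 1/(151*(5*8 + (-1*(-6) + 5*(-1))**2) + 11878) = 1/(151*(40 + (6 - 5)**2) + 11878) = 1/(151*(40 + 1**2) + 11878) = 1/(151*(40 + 1) + 11878) = 1/(151*41 + 11878) = 1/(6191 + 11878) = 1/18069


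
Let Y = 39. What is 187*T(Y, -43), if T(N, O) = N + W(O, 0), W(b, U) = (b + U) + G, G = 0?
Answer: -748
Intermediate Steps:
W(b, U) = U + b (W(b, U) = (b + U) + 0 = (U + b) + 0 = U + b)
T(N, O) = N + O (T(N, O) = N + (0 + O) = N + O)
187*T(Y, -43) = 187*(39 - 43) = 187*(-4) = -748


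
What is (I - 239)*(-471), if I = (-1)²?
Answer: 112098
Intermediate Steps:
I = 1
(I - 239)*(-471) = (1 - 239)*(-471) = -238*(-471) = 112098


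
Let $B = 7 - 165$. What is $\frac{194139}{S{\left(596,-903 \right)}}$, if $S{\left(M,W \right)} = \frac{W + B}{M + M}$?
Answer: $- \frac{231413688}{1061} \approx -2.1811 \cdot 10^{5}$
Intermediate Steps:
$B = -158$
$S{\left(M,W \right)} = \frac{-158 + W}{2 M}$ ($S{\left(M,W \right)} = \frac{W - 158}{M + M} = \frac{-158 + W}{2 M}$)
$\frac{194139}{S{\left(596,-903 \right)}} = \frac{194139}{\frac{1}{2} \cdot \frac{1}{596} \left(-158 - 903\right)} = \frac{194139}{\frac{1}{2} \cdot \frac{1}{596} \left(-1061\right)} = \frac{194139}{- \frac{1061}{1192}} = 194139 \left(- \frac{1192}{1061}\right) = - \frac{231413688}{1061}$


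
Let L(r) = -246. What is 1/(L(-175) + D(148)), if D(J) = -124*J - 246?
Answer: -1/18844 ≈ -5.3067e-5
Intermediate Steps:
D(J) = -246 - 124*J
1/(L(-175) + D(148)) = 1/(-246 + (-246 - 124*148)) = 1/(-246 + (-246 - 18352)) = 1/(-246 - 18598) = 1/(-18844) = -1/18844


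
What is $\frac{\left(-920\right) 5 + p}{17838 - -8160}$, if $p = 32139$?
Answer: $\frac{27539}{25998} \approx 1.0593$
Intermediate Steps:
$\frac{\left(-920\right) 5 + p}{17838 - -8160} = \frac{\left(-920\right) 5 + 32139}{17838 - -8160} = \frac{-4600 + 32139}{17838 + 8160} = \frac{27539}{25998}$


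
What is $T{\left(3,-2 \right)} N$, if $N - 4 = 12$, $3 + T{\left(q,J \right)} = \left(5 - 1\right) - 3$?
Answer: $-32$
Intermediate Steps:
$T{\left(q,J \right)} = -2$ ($T{\left(q,J \right)} = -3 + \left(\left(5 - 1\right) - 3\right) = -3 + \left(4 - 3\right) = -3 + 1 = -2$)
$N = 16$ ($N = 4 + 12 = 16$)
$T{\left(3,-2 \right)} N = \left(-2\right) 16 = -32$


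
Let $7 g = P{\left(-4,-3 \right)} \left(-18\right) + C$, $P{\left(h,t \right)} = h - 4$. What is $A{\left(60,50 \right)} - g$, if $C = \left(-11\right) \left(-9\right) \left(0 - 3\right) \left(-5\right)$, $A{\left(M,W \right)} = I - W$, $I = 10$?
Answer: $- \frac{1909}{7} \approx -272.71$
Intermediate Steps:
$P{\left(h,t \right)} = -4 + h$
$A{\left(M,W \right)} = 10 - W$
$C = 1485$ ($C = 99 \left(\left(-3\right) \left(-5\right)\right) = 99 \cdot 15 = 1485$)
$g = \frac{1629}{7}$ ($g = \frac{\left(-4 - 4\right) \left(-18\right) + 1485}{7} = \frac{\left(-8\right) \left(-18\right) + 1485}{7} = \frac{144 + 1485}{7} = \frac{1}{7} \cdot 1629 = \frac{1629}{7} \approx 232.71$)
$A{\left(60,50 \right)} - g = \left(10 - 50\right) - \frac{1629}{7} = -40 - \frac{1629}{7} = - \frac{1909}{7}$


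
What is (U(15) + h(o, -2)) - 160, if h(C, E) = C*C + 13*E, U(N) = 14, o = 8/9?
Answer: -13868/81 ≈ -171.21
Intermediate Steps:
o = 8/9 (o = 8*(⅑) = 8/9 ≈ 0.88889)
h(C, E) = C² + 13*E
(U(15) + h(o, -2)) - 160 = (14 + ((8/9)² + 13*(-2))) - 160 = (14 + (64/81 - 26)) - 160 = (14 - 2042/81) - 160 = -908/81 - 160 = -13868/81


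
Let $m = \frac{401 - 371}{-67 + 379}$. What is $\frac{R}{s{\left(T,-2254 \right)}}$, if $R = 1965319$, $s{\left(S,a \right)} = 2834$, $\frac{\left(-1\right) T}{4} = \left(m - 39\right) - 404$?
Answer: $\frac{1965319}{2834} \approx 693.48$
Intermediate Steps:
$m = \frac{5}{52}$ ($m = \frac{30}{312} = 30 \cdot \frac{1}{312} = \frac{5}{52} \approx 0.096154$)
$T = \frac{23031}{13}$ ($T = - 4 \left(\left(\frac{5}{52} - 39\right) - 404\right) = - 4 \left(- \frac{2023}{52} - 404\right) = \left(-4\right) \left(- \frac{23031}{52}\right) = \frac{23031}{13} \approx 1771.6$)
$\frac{R}{s{\left(T,-2254 \right)}} = \frac{1965319}{2834}$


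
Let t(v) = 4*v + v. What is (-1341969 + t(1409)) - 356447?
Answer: -1691371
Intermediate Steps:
t(v) = 5*v
(-1341969 + t(1409)) - 356447 = (-1341969 + 5*1409) - 356447 = (-1341969 + 7045) - 356447 = -1334924 - 356447 = -1691371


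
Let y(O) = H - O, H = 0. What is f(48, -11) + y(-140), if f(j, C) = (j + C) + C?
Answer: 166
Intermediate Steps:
f(j, C) = j + 2*C (f(j, C) = (C + j) + C = j + 2*C)
y(O) = -O (y(O) = 0 - O = -O)
f(48, -11) + y(-140) = (48 + 2*(-11)) - 1*(-140) = (48 - 22) + 140 = 26 + 140 = 166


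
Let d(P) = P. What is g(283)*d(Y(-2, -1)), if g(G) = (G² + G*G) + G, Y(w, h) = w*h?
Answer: 320922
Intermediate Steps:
Y(w, h) = h*w
g(G) = G + 2*G² (g(G) = (G² + G²) + G = 2*G² + G = G + 2*G²)
g(283)*d(Y(-2, -1)) = (283*(1 + 2*283))*(-1*(-2)) = (283*(1 + 566))*2 = (283*567)*2 = 160461*2 = 320922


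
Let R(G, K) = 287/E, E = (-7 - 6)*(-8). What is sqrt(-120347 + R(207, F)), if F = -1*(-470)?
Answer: I*sqrt(325410826)/52 ≈ 346.91*I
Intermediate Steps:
F = 470
E = 104 (E = -13*(-8) = 104)
R(G, K) = 287/104
sqrt(-120347 + R(207, F)) = sqrt(-120347 + 287/104) = sqrt(-12515801/104) = I*sqrt(325410826)/52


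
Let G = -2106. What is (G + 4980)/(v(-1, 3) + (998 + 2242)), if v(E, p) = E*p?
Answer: 958/1079 ≈ 0.88786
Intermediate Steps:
(G + 4980)/(v(-1, 3) + (998 + 2242)) = (-2106 + 4980)/(-1*3 + (998 + 2242)) = 2874/(-3 + 3240) = 2874/3237 = 2874*(1/3237) = 958/1079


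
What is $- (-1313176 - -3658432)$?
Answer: $-2345256$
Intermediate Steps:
$- (-1313176 - -3658432) = - (-1313176 + 3658432) = \left(-1\right) 2345256 = -2345256$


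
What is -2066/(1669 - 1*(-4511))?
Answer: -1033/3090 ≈ -0.33430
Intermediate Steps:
-2066/(1669 - 1*(-4511)) = -2066/(1669 + 4511) = -2066/6180 = -2066*1/6180 = -1033/3090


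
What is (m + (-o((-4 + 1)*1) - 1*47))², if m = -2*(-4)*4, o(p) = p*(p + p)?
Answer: 1089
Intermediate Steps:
o(p) = 2*p² (o(p) = p*(2*p) = 2*p²)
m = 32 (m = 8*4 = 32)
(m + (-o((-4 + 1)*1) - 1*47))² = (32 + (-2*((-4 + 1)*1)² - 1*47))² = (32 + (-2*(-3*1)² - 47))² = (32 + (-2*(-3)² - 47))² = (32 + (-2*9 - 47))² = (32 + (-1*18 - 47))² = (32 + (-18 - 47))² = (32 - 65)² = (-33)² = 1089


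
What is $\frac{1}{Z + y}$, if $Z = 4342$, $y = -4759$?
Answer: $- \frac{1}{417} \approx -0.0023981$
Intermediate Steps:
$\frac{1}{Z + y} = \frac{1}{4342 - 4759} = \frac{1}{-417} = - \frac{1}{417}$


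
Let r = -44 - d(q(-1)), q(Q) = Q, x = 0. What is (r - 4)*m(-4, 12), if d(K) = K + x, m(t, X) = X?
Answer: -564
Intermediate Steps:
d(K) = K (d(K) = K + 0 = K)
r = -43 (r = -44 - 1*(-1) = -44 + 1 = -43)
(r - 4)*m(-4, 12) = (-43 - 4)*12 = -47*12 = -564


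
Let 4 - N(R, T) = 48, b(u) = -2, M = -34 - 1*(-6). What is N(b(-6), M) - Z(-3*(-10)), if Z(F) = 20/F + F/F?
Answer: -137/3 ≈ -45.667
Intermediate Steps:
M = -28 (M = -34 + 6 = -28)
N(R, T) = -44 (N(R, T) = 4 - 1*48 = 4 - 48 = -44)
Z(F) = 1 + 20/F (Z(F) = 20/F + 1 = 1 + 20/F)
N(b(-6), M) - Z(-3*(-10)) = -44 - (20 - 3*(-10))/((-3*(-10))) = -44 - (20 + 30)/30 = -44 - 50/30 = -44 - 1*5/3 = -44 - 5/3 = -137/3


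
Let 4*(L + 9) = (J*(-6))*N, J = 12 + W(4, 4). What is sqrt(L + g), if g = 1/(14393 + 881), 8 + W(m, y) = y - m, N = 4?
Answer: I*sqrt(7698722234)/15274 ≈ 5.7446*I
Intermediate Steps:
W(m, y) = -8 + y - m (W(m, y) = -8 + (y - m) = -8 + y - m)
J = 4 (J = 12 + (-8 + 4 - 1*4) = 12 + (-8 + 4 - 4) = 12 - 8 = 4)
g = 1/15274 ≈ 6.5471e-5
L = -33 (L = -9 + ((4*(-6))*4)/4 = -9 + (-24*4)/4 = -9 + (1/4)*(-96) = -9 - 24 = -33)
sqrt(L + g) = sqrt(-33 + 1/15274) = sqrt(-504041/15274) = I*sqrt(7698722234)/15274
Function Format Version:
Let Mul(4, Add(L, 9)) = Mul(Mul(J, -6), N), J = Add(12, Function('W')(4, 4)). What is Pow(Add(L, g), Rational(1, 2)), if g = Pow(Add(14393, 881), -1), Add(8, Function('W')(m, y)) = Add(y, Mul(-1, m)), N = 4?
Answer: Mul(Rational(1, 15274), I, Pow(7698722234, Rational(1, 2))) ≈ Mul(5.7446, I)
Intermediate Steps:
Function('W')(m, y) = Add(-8, y, Mul(-1, m)) (Function('W')(m, y) = Add(-8, Add(y, Mul(-1, m))) = Add(-8, y, Mul(-1, m)))
J = 4 (J = Add(12, Add(-8, 4, Mul(-1, 4))) = Add(12, Add(-8, 4, -4)) = Add(12, -8) = 4)
g = Rational(1, 15274) (g = Pow(15274, -1) = Rational(1, 15274) ≈ 6.5471e-5)
L = -33 (L = Add(-9, Mul(Rational(1, 4), Mul(Mul(4, -6), 4))) = Add(-9, Mul(Rational(1, 4), Mul(-24, 4))) = Add(-9, Mul(Rational(1, 4), -96)) = Add(-9, -24) = -33)
Pow(Add(L, g), Rational(1, 2)) = Pow(Add(-33, Rational(1, 15274)), Rational(1, 2)) = Pow(Rational(-504041, 15274), Rational(1, 2)) = Mul(Rational(1, 15274), I, Pow(7698722234, Rational(1, 2)))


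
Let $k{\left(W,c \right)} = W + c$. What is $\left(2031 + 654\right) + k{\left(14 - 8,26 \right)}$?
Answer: $2717$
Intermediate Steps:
$\left(2031 + 654\right) + k{\left(14 - 8,26 \right)} = \left(2031 + 654\right) + \left(\left(14 - 8\right) + 26\right) = 2685 + \left(\left(14 - 8\right) + 26\right) = 2685 + \left(6 + 26\right) = 2685 + 32 = 2717$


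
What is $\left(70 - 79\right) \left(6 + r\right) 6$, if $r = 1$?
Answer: $-378$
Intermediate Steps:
$\left(70 - 79\right) \left(6 + r\right) 6 = \left(70 - 79\right) \left(6 + 1\right) 6 = - 9 \cdot 7 \cdot 6 = \left(-9\right) 42 = -378$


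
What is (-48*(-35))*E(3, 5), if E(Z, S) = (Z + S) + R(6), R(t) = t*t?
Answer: 73920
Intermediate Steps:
R(t) = t²
E(Z, S) = 36 + S + Z (E(Z, S) = (Z + S) + 6² = (S + Z) + 36 = 36 + S + Z)
(-48*(-35))*E(3, 5) = (-48*(-35))*(36 + 5 + 3) = 1680*44 = 73920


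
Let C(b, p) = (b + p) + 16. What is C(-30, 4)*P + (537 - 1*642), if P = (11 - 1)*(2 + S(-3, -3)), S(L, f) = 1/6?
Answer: -965/3 ≈ -321.67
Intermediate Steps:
S(L, f) = 1/6
C(b, p) = 16 + b + p
P = 65/3 (P = (11 - 1)*(2 + 1/6) = 10*(13/6) = 65/3 ≈ 21.667)
C(-30, 4)*P + (537 - 1*642) = (16 - 30 + 4)*(65/3) + (537 - 1*642) = -10*65/3 + (537 - 642) = -650/3 - 105 = -965/3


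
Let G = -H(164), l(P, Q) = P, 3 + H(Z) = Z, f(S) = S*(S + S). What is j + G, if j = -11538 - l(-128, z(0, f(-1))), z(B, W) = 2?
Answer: -11571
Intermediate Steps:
f(S) = 2*S² (f(S) = S*(2*S) = 2*S²)
H(Z) = -3 + Z
G = -161 (G = -(-3 + 164) = -1*161 = -161)
j = -11410 (j = -11538 - 1*(-128) = -11538 + 128 = -11410)
j + G = -11410 - 161 = -11571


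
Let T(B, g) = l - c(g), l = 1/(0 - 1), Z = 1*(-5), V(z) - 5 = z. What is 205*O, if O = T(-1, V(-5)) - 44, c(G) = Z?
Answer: -8200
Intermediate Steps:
V(z) = 5 + z
Z = -5
c(G) = -5
l = -1 (l = 1/(-1) = -1)
T(B, g) = 4 (T(B, g) = -1 - 1*(-5) = -1 + 5 = 4)
O = -40 (O = 4 - 44 = -40)
205*O = 205*(-40) = -8200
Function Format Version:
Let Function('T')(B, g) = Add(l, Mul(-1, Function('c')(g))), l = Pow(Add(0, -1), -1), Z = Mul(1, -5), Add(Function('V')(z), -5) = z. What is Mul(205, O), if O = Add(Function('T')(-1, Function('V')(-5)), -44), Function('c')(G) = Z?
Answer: -8200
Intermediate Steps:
Function('V')(z) = Add(5, z)
Z = -5
Function('c')(G) = -5
l = -1 (l = Pow(-1, -1) = -1)
Function('T')(B, g) = 4 (Function('T')(B, g) = Add(-1, Mul(-1, -5)) = Add(-1, 5) = 4)
O = -40 (O = Add(4, -44) = -40)
Mul(205, O) = Mul(205, -40) = -8200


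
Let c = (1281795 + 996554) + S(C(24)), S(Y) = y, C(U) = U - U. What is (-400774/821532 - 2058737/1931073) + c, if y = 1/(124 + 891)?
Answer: 611445738636284018251/268372472965590 ≈ 2.2783e+6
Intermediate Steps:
y = 1/1015 ≈ 0.00098522
C(U) = 0
S(Y) = 1/1015
c = 2312524236/1015 (c = (1281795 + 996554) + 1/1015 = 2278349 + 1/1015 = 2312524236/1015 ≈ 2.2783e+6)
(-400774/821532 - 2058737/1931073) + c = (-400774/821532 - 2058737/1931073) + 2312524236/1015 = (-400774*1/821532 - 2058737*1/1931073) + 2312524236/1015 = (-200387/410766 - 2058737/1931073) + 2312524236/1015 = -410873695931/264406377306 + 2312524236/1015 = 611445738636284018251/268372472965590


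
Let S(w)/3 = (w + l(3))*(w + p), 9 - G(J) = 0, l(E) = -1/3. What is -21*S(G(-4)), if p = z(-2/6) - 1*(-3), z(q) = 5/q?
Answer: 1638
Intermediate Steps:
l(E) = -⅓ (l(E) = -1*⅓ = -⅓)
G(J) = 9 (G(J) = 9 - 1*0 = 9 + 0 = 9)
p = -12 (p = 5/((-2/6)) - 1*(-3) = 5/((-2*⅙)) + 3 = 5/(-⅓) + 3 = 5*(-3) + 3 = -15 + 3 = -12)
S(w) = 3*(-12 + w)*(-⅓ + w) (S(w) = 3*((w - ⅓)*(w - 12)) = 3*((-⅓ + w)*(-12 + w)) = 3*((-12 + w)*(-⅓ + w)) = 3*(-12 + w)*(-⅓ + w))
-21*S(G(-4)) = -21*(12 - 37*9 + 3*9²) = -21*(12 - 333 + 3*81) = -21*(12 - 333 + 243) = -21*(-78) = 1638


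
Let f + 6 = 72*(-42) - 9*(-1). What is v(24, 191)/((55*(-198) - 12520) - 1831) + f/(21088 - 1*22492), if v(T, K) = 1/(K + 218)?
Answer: 10395833515/4831430292 ≈ 2.1517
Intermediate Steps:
v(T, K) = 1/(218 + K)
f = -3021 (f = -6 + (72*(-42) - 9*(-1)) = -6 + (-3024 + 9) = -6 - 3015 = -3021)
v(24, 191)/((55*(-198) - 12520) - 1831) + f/(21088 - 1*22492) = 1/((218 + 191)*((55*(-198) - 12520) - 1831)) - 3021/(21088 - 1*22492) = 1/(409*((-10890 - 12520) - 1831)) - 3021/(21088 - 22492) = 1/(409*(-23410 - 1831)) - 3021/(-1404) = (1/409)/(-25241) - 3021*(-1/1404) = (1/409)*(-1/25241) + 1007/468 = -1/10323569 + 1007/468 = 10395833515/4831430292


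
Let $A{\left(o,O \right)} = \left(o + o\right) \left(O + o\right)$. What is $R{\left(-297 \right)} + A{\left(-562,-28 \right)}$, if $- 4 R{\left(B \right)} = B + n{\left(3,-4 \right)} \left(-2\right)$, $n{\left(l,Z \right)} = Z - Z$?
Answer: $\frac{2652937}{4} \approx 6.6323 \cdot 10^{5}$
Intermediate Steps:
$n{\left(l,Z \right)} = 0$
$A{\left(o,O \right)} = 2 o \left(O + o\right)$
$R{\left(B \right)} = - \frac{B}{4}$ ($R{\left(B \right)} = - \frac{B + 0 \left(-2\right)}{4} = - \frac{B + 0}{4} = - \frac{B}{4}$)
$R{\left(-297 \right)} + A{\left(-562,-28 \right)} = \left(- \frac{1}{4}\right) \left(-297\right) + 2 \left(-562\right) \left(-28 - 562\right) = \frac{297}{4} + 2 \left(-562\right) \left(-590\right) = \frac{297}{4} + 663160 = \frac{2652937}{4}$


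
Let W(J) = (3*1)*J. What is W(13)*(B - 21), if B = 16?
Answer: -195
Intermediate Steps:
W(J) = 3*J
W(13)*(B - 21) = (3*13)*(16 - 21) = 39*(-5) = -195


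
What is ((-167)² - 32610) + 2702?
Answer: -2019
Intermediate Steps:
((-167)² - 32610) + 2702 = (27889 - 32610) + 2702 = -4721 + 2702 = -2019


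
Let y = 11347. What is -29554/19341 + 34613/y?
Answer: 47728685/31351761 ≈ 1.5224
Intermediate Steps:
-29554/19341 + 34613/y = -29554/19341 + 34613/11347 = -29554*1/19341 + 34613*(1/11347) = -4222/2763 + 34613/11347 = 47728685/31351761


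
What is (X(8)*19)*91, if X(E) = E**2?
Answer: 110656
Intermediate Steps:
(X(8)*19)*91 = (8**2*19)*91 = (64*19)*91 = 1216*91 = 110656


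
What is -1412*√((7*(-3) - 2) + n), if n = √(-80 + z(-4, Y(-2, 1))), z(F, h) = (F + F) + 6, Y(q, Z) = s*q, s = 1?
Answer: -1412*√(-23 + I*√82) ≈ -1308.8 - 6897.0*I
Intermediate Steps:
Y(q, Z) = q (Y(q, Z) = 1*q = q)
z(F, h) = 6 + 2*F (z(F, h) = 2*F + 6 = 6 + 2*F)
n = I*√82 (n = √(-80 + (6 + 2*(-4))) = √(-80 + (6 - 8)) = √(-80 - 2) = √(-82) = I*√82 ≈ 9.0554*I)
-1412*√((7*(-3) - 2) + n) = -1412*√((7*(-3) - 2) + I*√82) = -1412*√((-21 - 2) + I*√82) = -1412*√(-23 + I*√82)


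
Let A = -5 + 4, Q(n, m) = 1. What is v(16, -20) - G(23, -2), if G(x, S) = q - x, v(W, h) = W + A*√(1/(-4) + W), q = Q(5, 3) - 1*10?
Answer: 48 - 3*√7/2 ≈ 44.031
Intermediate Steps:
A = -1
q = -9 (q = 1 - 1*10 = 1 - 10 = -9)
v(W, h) = W - √(-¼ + W) (v(W, h) = W - √(1/(-4) + W) = W - √(-¼ + W))
G(x, S) = -9 - x
v(16, -20) - G(23, -2) = (16 - √(-1 + 4*16)/2) - (-9 - 1*23) = (16 - √(-1 + 64)/2) - (-9 - 23) = (16 - 3*√7/2) - 1*(-32) = (16 - 3*√7/2) + 32 = 48 - 3*√7/2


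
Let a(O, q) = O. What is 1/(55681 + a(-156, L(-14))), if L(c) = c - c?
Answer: 1/55525 ≈ 1.8010e-5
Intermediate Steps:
L(c) = 0
1/(55681 + a(-156, L(-14))) = 1/(55681 - 156) = 1/55525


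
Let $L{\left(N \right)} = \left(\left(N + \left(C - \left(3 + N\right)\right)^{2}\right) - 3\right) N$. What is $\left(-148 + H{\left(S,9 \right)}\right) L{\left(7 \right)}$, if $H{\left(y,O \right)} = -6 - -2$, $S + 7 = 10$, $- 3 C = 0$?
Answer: $-110656$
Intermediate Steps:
$C = 0$ ($C = \left(- \frac{1}{3}\right) 0 = 0$)
$S = 3$ ($S = -7 + 10 = 3$)
$H{\left(y,O \right)} = -4$ ($H{\left(y,O \right)} = -6 + 2 = -4$)
$L{\left(N \right)} = N \left(-3 + N + \left(-3 - N\right)^{2}\right)$ ($L{\left(N \right)} = \left(\left(N + \left(0 - \left(3 + N\right)\right)^{2}\right) - 3\right) N = \left(\left(N + \left(-3 - N\right)^{2}\right) - 3\right) N = \left(-3 + N + \left(-3 - N\right)^{2}\right) N = N \left(-3 + N + \left(-3 - N\right)^{2}\right)$)
$\left(-148 + H{\left(S,9 \right)}\right) L{\left(7 \right)} = \left(-148 - 4\right) 7 \left(-3 + 7 + \left(3 + 7\right)^{2}\right) = - 152 \cdot 7 \left(-3 + 7 + 10^{2}\right) = - 152 \cdot 7 \left(-3 + 7 + 100\right) = - 152 \cdot 7 \cdot 104 = \left(-152\right) 728 = -110656$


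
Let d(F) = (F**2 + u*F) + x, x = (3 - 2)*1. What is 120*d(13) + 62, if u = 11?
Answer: 37622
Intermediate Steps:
x = 1 (x = 1*1 = 1)
d(F) = 1 + F**2 + 11*F (d(F) = (F**2 + 11*F) + 1 = 1 + F**2 + 11*F)
120*d(13) + 62 = 120*(1 + 13**2 + 11*13) + 62 = 120*(1 + 169 + 143) + 62 = 120*313 + 62 = 37560 + 62 = 37622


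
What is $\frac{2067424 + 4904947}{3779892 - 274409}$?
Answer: $\frac{6972371}{3505483} \approx 1.989$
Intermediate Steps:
$\frac{2067424 + 4904947}{3779892 - 274409} = \frac{6972371}{3505483}$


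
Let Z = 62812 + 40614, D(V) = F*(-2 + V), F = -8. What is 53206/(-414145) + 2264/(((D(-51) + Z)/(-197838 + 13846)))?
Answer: -17252089196886/4300895825 ≈ -4011.3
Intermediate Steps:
D(V) = 16 - 8*V (D(V) = -8*(-2 + V) = 16 - 8*V)
Z = 103426
53206/(-414145) + 2264/(((D(-51) + Z)/(-197838 + 13846))) = 53206/(-414145) + 2264/((((16 - 8*(-51)) + 103426)/(-197838 + 13846))) = 53206*(-1/414145) + 2264/((((16 + 408) + 103426)/(-183992))) = -53206/414145 + 2264/(((424 + 103426)*(-1/183992))) = -53206/414145 + 2264/((103850*(-1/183992))) = -53206/414145 + 2264/(-51925/91996) = -53206/414145 + 2264*(-91996/51925) = -53206/414145 - 208278944/51925 = -17252089196886/4300895825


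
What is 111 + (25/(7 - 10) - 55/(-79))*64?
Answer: -89533/237 ≈ -377.78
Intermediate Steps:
111 + (25/(7 - 10) - 55/(-79))*64 = 111 + (25/(-3) - 55*(-1/79))*64 = 111 + (25*(-⅓) + 55/79)*64 = 111 + (-25/3 + 55/79)*64 = 111 - 1810/237*64 = 111 - 115840/237 = -89533/237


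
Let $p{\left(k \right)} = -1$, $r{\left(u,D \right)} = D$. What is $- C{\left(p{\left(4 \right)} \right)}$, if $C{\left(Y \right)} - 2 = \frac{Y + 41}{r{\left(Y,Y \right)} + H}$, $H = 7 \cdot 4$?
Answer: $- \frac{94}{27} \approx -3.4815$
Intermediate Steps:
$H = 28$
$C{\left(Y \right)} = 2 + \frac{41 + Y}{28 + Y}$ ($C{\left(Y \right)} = 2 + \frac{Y + 41}{Y + 28} = 2 + \frac{41 + Y}{28 + Y}$)
$- C{\left(p{\left(4 \right)} \right)} = - \frac{97 + 3 \left(-1\right)}{28 - 1} = - \frac{97 - 3}{27} = - \frac{94}{27}$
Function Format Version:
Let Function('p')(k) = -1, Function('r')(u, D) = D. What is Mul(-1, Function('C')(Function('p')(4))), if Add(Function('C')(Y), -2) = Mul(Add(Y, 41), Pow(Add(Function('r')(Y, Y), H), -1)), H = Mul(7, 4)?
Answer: Rational(-94, 27) ≈ -3.4815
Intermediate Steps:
H = 28
Function('C')(Y) = Add(2, Mul(Pow(Add(28, Y), -1), Add(41, Y))) (Function('C')(Y) = Add(2, Mul(Add(Y, 41), Pow(Add(Y, 28), -1))) = Add(2, Mul(Add(41, Y), Pow(Add(28, Y), -1))) = Add(2, Mul(Pow(Add(28, Y), -1), Add(41, Y))))
Mul(-1, Function('C')(Function('p')(4))) = Mul(-1, Mul(Pow(Add(28, -1), -1), Add(97, Mul(3, -1)))) = Mul(-1, Mul(Pow(27, -1), Add(97, -3))) = Mul(-1, Mul(Rational(1, 27), 94)) = Mul(-1, Rational(94, 27)) = Rational(-94, 27)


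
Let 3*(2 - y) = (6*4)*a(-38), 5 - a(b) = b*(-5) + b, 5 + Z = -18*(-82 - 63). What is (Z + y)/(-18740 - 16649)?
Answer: -3783/35389 ≈ -0.10690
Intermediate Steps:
Z = 2605 (Z = -5 - 18*(-82 - 63) = -5 - 18*(-145) = -5 + 2610 = 2605)
a(b) = 5 + 4*b (a(b) = 5 - (b*(-5) + b) = 5 - (-5*b + b) = 5 - (-4)*b = 5 + 4*b)
y = 1178 (y = 2 - 6*4*(5 + 4*(-38))/3 = 2 - 8*(5 - 152) = 2 - 8*(-147) = 2 - ⅓*(-3528) = 2 + 1176 = 1178)
(Z + y)/(-18740 - 16649) = (2605 + 1178)/(-18740 - 16649) = 3783/(-35389) = 3783*(-1/35389) = -3783/35389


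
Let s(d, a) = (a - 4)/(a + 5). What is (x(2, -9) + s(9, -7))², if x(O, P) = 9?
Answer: 841/4 ≈ 210.25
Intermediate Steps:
s(d, a) = (-4 + a)/(5 + a)
(x(2, -9) + s(9, -7))² = (9 + (-4 - 7)/(5 - 7))² = (9 - 11/(-2))² = (9 - ½*(-11))² = (9 + 11/2)² = (29/2)² = 841/4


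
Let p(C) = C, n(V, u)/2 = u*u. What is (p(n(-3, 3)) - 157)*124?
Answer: -17236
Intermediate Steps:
n(V, u) = 2*u² (n(V, u) = 2*(u*u) = 2*u²)
(p(n(-3, 3)) - 157)*124 = (2*3² - 157)*124 = (2*9 - 157)*124 = (18 - 157)*124 = -139*124 = -17236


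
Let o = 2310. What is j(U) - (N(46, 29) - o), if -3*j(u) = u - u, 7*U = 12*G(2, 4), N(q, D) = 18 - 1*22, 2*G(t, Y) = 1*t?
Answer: 2314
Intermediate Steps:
G(t, Y) = t/2 (G(t, Y) = (1*t)/2 = t/2)
N(q, D) = -4 (N(q, D) = 18 - 22 = -4)
U = 12/7 (U = (12*((½)*2))/7 = (12*1)/7 = (⅐)*12 = 12/7 ≈ 1.7143)
j(u) = 0 (j(u) = -(u - u)/3 = -⅓*0 = 0)
j(U) - (N(46, 29) - o) = 0 - (-4 - 1*2310) = 0 - (-4 - 2310) = 0 - 1*(-2314) = 0 + 2314 = 2314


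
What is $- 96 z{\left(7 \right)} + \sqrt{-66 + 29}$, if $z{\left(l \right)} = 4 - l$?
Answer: $288 + i \sqrt{37} \approx 288.0 + 6.0828 i$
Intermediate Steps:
$- 96 z{\left(7 \right)} + \sqrt{-66 + 29} = - 96 \left(4 - 7\right) + \sqrt{-66 + 29} = - 96 \left(4 - 7\right) + \sqrt{-37} = \left(-96\right) \left(-3\right) + i \sqrt{37} = 288 + i \sqrt{37}$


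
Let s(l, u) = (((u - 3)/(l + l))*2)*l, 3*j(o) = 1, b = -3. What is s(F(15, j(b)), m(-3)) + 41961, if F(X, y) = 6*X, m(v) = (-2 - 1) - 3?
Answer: 41952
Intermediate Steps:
j(o) = ⅓ (j(o) = (⅓)*1 = ⅓)
m(v) = -6 (m(v) = -3 - 3 = -6)
s(l, u) = -3 + u (s(l, u) = (((-3 + u)/((2*l)))*2)*l = (((-3 + u)*(1/(2*l)))*2)*l = (((-3 + u)/(2*l))*2)*l = ((-3 + u)/l)*l = -3 + u)
s(F(15, j(b)), m(-3)) + 41961 = (-3 - 6) + 41961 = -9 + 41961 = 41952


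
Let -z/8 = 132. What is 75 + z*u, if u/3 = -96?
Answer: 304203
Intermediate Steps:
z = -1056 (z = -8*132 = -1056)
u = -288 (u = 3*(-96) = -288)
75 + z*u = 75 - 1056*(-288) = 75 + 304128 = 304203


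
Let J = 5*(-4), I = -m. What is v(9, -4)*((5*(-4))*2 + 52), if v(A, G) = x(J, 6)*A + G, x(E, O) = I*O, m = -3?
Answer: 1896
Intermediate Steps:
I = 3 (I = -1*(-3) = 3)
J = -20
x(E, O) = 3*O
v(A, G) = G + 18*A (v(A, G) = (3*6)*A + G = 18*A + G = G + 18*A)
v(9, -4)*((5*(-4))*2 + 52) = (-4 + 18*9)*((5*(-4))*2 + 52) = (-4 + 162)*(-20*2 + 52) = 158*(-40 + 52) = 158*12 = 1896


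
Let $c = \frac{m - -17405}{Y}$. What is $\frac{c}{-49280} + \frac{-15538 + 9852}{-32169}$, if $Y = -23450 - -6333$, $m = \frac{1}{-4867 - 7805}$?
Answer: $\frac{20261883302717597}{114619845852610560} \approx 0.17677$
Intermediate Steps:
$m = - \frac{1}{12672}$ ($m = \frac{1}{-12672} = - \frac{1}{12672} \approx -7.8914 \cdot 10^{-5}$)
$Y = -17117$ ($Y = -23450 + 6333 = -17117$)
$c = - \frac{220556159}{216906624}$ ($c = \frac{- \frac{1}{12672} - -17405}{-17117} = \left(- \frac{1}{12672} + 17405\right) \left(- \frac{1}{17117}\right) = \frac{220556159}{12672} \left(- \frac{1}{17117}\right) = - \frac{220556159}{216906624} \approx -1.0168$)
$\frac{c}{-49280} + \frac{-15538 + 9852}{-32169} = - \frac{220556159}{216906624 \left(-49280\right)} + \frac{-15538 + 9852}{-32169} = \left(- \frac{220556159}{216906624}\right) \left(- \frac{1}{49280}\right) - - \frac{5686}{32169} = \frac{220556159}{10689158430720} + \frac{5686}{32169} = \frac{20261883302717597}{114619845852610560}$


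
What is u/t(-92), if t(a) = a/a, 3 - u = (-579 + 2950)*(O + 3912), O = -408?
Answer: -8307981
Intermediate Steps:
u = -8307981 (u = 3 - (-579 + 2950)*(-408 + 3912) = 3 - 2371*3504 = 3 - 1*8307984 = 3 - 8307984 = -8307981)
t(a) = 1
u/t(-92) = -8307981/1 = -8307981*1 = -8307981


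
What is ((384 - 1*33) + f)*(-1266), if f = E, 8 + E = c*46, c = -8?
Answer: 31650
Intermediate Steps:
E = -376 (E = -8 - 8*46 = -8 - 368 = -376)
f = -376
((384 - 1*33) + f)*(-1266) = ((384 - 1*33) - 376)*(-1266) = ((384 - 33) - 376)*(-1266) = (351 - 376)*(-1266) = -25*(-1266) = 31650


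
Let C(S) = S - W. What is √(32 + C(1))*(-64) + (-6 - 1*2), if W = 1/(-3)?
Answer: -8 - 640*√3/3 ≈ -377.50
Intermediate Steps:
W = -⅓ ≈ -0.33333
C(S) = ⅓ + S (C(S) = S - 1*(-⅓) = S + ⅓ = ⅓ + S)
√(32 + C(1))*(-64) + (-6 - 1*2) = √(32 + (⅓ + 1))*(-64) + (-6 - 1*2) = √(32 + 4/3)*(-64) + (-6 - 2) = √(100/3)*(-64) - 8 = (10*√3/3)*(-64) - 8 = -640*√3/3 - 8 = -8 - 640*√3/3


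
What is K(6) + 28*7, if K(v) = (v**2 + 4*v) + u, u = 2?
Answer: 258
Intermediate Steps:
K(v) = 2 + v**2 + 4*v (K(v) = (v**2 + 4*v) + 2 = 2 + v**2 + 4*v)
K(6) + 28*7 = (2 + 6**2 + 4*6) + 28*7 = (2 + 36 + 24) + 196 = 62 + 196 = 258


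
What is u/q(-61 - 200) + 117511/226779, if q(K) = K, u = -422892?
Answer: 10659299471/6576591 ≈ 1620.8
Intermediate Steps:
u/q(-61 - 200) + 117511/226779 = -422892/(-61 - 200) + 117511/226779 = -422892/(-261) + 117511*(1/226779) = -422892*(-1/261) + 117511/226779 = 46988/29 + 117511/226779 = 10659299471/6576591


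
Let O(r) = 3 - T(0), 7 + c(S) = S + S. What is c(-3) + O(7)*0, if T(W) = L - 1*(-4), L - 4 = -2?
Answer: -13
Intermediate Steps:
L = 2 (L = 4 - 2 = 2)
c(S) = -7 + 2*S (c(S) = -7 + (S + S) = -7 + 2*S)
T(W) = 6 (T(W) = 2 - 1*(-4) = 2 + 4 = 6)
O(r) = -3 (O(r) = 3 - 1*6 = 3 - 6 = -3)
c(-3) + O(7)*0 = (-7 + 2*(-3)) - 3*0 = (-7 - 6) + 0 = -13 + 0 = -13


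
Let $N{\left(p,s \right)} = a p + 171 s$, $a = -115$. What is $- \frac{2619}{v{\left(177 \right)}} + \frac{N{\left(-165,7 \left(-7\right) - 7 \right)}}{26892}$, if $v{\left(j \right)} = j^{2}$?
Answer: $\frac{8297449}{31203684} \approx 0.26591$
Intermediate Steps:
$N{\left(p,s \right)} = - 115 p + 171 s$
$- \frac{2619}{v{\left(177 \right)}} + \frac{N{\left(-165,7 \left(-7\right) - 7 \right)}}{26892} = - \frac{2619}{177^{2}} + \frac{\left(-115\right) \left(-165\right) + 171 \left(7 \left(-7\right) - 7\right)}{26892} = - \frac{2619}{31329} + \left(18975 + 171 \left(-49 - 7\right)\right) \frac{1}{26892} = \left(-2619\right) \frac{1}{31329} + \left(18975 + 171 \left(-56\right)\right) \frac{1}{26892} = - \frac{291}{3481} + \left(18975 - 9576\right) \frac{1}{26892} = - \frac{291}{3481} + 9399 \cdot \frac{1}{26892} = - \frac{291}{3481} + \frac{3133}{8964} = \frac{8297449}{31203684}$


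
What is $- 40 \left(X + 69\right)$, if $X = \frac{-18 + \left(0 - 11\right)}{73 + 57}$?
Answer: $- \frac{35764}{13} \approx -2751.1$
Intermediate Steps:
$X = - \frac{29}{130}$ ($X = \frac{-18 - 11}{130} = \left(-29\right) \frac{1}{130} = - \frac{29}{130} \approx -0.22308$)
$- 40 \left(X + 69\right) = - 40 \left(- \frac{29}{130} + 69\right) = \left(-40\right) \frac{8941}{130} = - \frac{35764}{13}$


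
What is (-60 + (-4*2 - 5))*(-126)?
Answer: 9198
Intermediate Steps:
(-60 + (-4*2 - 5))*(-126) = (-60 + (-8 - 5))*(-126) = (-60 - 13)*(-126) = -73*(-126) = 9198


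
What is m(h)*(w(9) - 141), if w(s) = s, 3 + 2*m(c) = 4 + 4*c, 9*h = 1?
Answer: -286/3 ≈ -95.333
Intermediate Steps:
h = ⅑ (h = (⅑)*1 = ⅑ ≈ 0.11111)
m(c) = ½ + 2*c (m(c) = -3/2 + (4 + 4*c)/2 = -3/2 + (2 + 2*c) = ½ + 2*c)
m(h)*(w(9) - 141) = (½ + 2*(⅑))*(9 - 141) = (½ + 2/9)*(-132) = (13/18)*(-132) = -286/3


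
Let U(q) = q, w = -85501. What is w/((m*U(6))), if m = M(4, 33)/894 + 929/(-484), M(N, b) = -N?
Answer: 3082995058/416231 ≈ 7406.9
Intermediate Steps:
m = -416231/216348 (m = -1*4/894 + 929/(-484) = -4*1/894 + 929*(-1/484) = -2/447 - 929/484 = -416231/216348 ≈ -1.9239)
w/((m*U(6))) = -85501/((-416231/216348*6)) = -85501/(-416231/36058) = -85501*(-36058/416231) = 3082995058/416231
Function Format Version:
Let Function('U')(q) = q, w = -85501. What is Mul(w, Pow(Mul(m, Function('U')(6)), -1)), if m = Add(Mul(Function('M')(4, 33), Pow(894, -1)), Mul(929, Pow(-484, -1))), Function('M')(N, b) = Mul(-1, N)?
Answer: Rational(3082995058, 416231) ≈ 7406.9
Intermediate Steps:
m = Rational(-416231, 216348) (m = Add(Mul(Mul(-1, 4), Pow(894, -1)), Mul(929, Pow(-484, -1))) = Add(Mul(-4, Rational(1, 894)), Mul(929, Rational(-1, 484))) = Add(Rational(-2, 447), Rational(-929, 484)) = Rational(-416231, 216348) ≈ -1.9239)
Mul(w, Pow(Mul(m, Function('U')(6)), -1)) = Mul(-85501, Pow(Mul(Rational(-416231, 216348), 6), -1)) = Mul(-85501, Pow(Rational(-416231, 36058), -1)) = Mul(-85501, Rational(-36058, 416231)) = Rational(3082995058, 416231)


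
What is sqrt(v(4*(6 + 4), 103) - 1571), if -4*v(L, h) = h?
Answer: I*sqrt(6387)/2 ≈ 39.959*I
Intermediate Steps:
v(L, h) = -h/4
sqrt(v(4*(6 + 4), 103) - 1571) = sqrt(-1/4*103 - 1571) = sqrt(-103/4 - 1571) = sqrt(-6387/4) = I*sqrt(6387)/2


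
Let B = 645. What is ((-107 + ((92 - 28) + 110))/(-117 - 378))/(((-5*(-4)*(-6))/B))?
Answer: 2881/3960 ≈ 0.72753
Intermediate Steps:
((-107 + ((92 - 28) + 110))/(-117 - 378))/(((-5*(-4)*(-6))/B)) = ((-107 + ((92 - 28) + 110))/(-117 - 378))/(((-5*(-4)*(-6))/645)) = ((-107 + (64 + 110))/(-495))/(((20*(-6))*(1/645))) = ((-107 + 174)*(-1/495))/((-120*1/645)) = (67*(-1/495))/(-8/43) = -67/495*(-43/8) = 2881/3960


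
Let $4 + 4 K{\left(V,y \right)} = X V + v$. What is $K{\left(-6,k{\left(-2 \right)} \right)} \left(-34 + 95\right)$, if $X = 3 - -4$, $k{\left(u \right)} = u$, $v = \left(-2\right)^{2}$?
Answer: $- \frac{1281}{2} \approx -640.5$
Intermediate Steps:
$v = 4$
$X = 7$ ($X = 3 + 4 = 7$)
$K{\left(V,y \right)} = \frac{7 V}{4}$ ($K{\left(V,y \right)} = -1 + \frac{7 V + 4}{4} = -1 + \frac{4 + 7 V}{4} = -1 + \left(1 + \frac{7 V}{4}\right) = \frac{7 V}{4}$)
$K{\left(-6,k{\left(-2 \right)} \right)} \left(-34 + 95\right) = \frac{7}{4} \left(-6\right) \left(-34 + 95\right) = \left(- \frac{21}{2}\right) 61 = - \frac{1281}{2}$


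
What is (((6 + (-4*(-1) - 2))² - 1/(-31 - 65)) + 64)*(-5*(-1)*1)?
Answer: 61445/96 ≈ 640.05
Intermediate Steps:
(((6 + (-4*(-1) - 2))² - 1/(-31 - 65)) + 64)*(-5*(-1)*1) = (((6 + (4 - 2))² - 1/(-96)) + 64)*(5*1) = (((6 + 2)² - 1*(-1/96)) + 64)*5 = ((8² + 1/96) + 64)*5 = ((64 + 1/96) + 64)*5 = (6145/96 + 64)*5 = (12289/96)*5 = 61445/96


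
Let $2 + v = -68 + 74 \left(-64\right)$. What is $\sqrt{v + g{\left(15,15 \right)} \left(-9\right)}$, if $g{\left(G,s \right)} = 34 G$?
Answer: $18 i \sqrt{29} \approx 96.933 i$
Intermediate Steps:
$v = -4806$ ($v = -2 + \left(-68 + 74 \left(-64\right)\right) = -2 - 4804 = -4806$)
$\sqrt{v + g{\left(15,15 \right)} \left(-9\right)} = \sqrt{-4806 + 34 \cdot 15 \left(-9\right)} = \sqrt{-4806 + 510 \left(-9\right)} = \sqrt{-4806 - 4590} = \sqrt{-9396} = 18 i \sqrt{29}$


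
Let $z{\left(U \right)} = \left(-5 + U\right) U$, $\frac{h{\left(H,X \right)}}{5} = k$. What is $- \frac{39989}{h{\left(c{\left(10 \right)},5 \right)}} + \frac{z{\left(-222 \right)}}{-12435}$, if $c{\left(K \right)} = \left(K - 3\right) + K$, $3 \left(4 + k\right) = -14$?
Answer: $\frac{19803179}{21554} \approx 918.77$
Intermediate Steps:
$k = - \frac{26}{3}$ ($k = -4 + \frac{1}{3} \left(-14\right) = -4 - \frac{14}{3} = - \frac{26}{3} \approx -8.6667$)
$c{\left(K \right)} = -3 + 2 K$ ($c{\left(K \right)} = \left(-3 + K\right) + K = -3 + 2 K$)
$h{\left(H,X \right)} = - \frac{130}{3}$ ($h{\left(H,X \right)} = 5 \left(- \frac{26}{3}\right) = - \frac{130}{3}$)
$z{\left(U \right)} = U \left(-5 + U\right)$
$- \frac{39989}{h{\left(c{\left(10 \right)},5 \right)}} + \frac{z{\left(-222 \right)}}{-12435} = - \frac{39989}{- \frac{130}{3}} + \frac{\left(-222\right) \left(-5 - 222\right)}{-12435} = \left(-39989\right) \left(- \frac{3}{130}\right) + \left(-222\right) \left(-227\right) \left(- \frac{1}{12435}\right) = \frac{119967}{130} + 50394 \left(- \frac{1}{12435}\right) = \frac{119967}{130} - \frac{16798}{4145} = \frac{19803179}{21554}$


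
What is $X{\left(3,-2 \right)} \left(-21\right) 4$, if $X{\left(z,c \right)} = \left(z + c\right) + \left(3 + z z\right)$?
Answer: $-1092$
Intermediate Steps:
$X{\left(z,c \right)} = 3 + c + z + z^{2}$ ($X{\left(z,c \right)} = \left(c + z\right) + \left(3 + z^{2}\right) = 3 + c + z + z^{2}$)
$X{\left(3,-2 \right)} \left(-21\right) 4 = \left(3 - 2 + 3 + 3^{2}\right) \left(-21\right) 4 = \left(3 - 2 + 3 + 9\right) \left(-21\right) 4 = 13 \left(-21\right) 4 = \left(-273\right) 4 = -1092$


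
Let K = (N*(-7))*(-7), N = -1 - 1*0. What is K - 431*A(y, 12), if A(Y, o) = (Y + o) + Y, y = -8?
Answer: 1675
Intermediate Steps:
N = -1 (N = -1 + 0 = -1)
K = -49 (K = -1*(-7)*(-7) = 7*(-7) = -49)
A(Y, o) = o + 2*Y
K - 431*A(y, 12) = -49 - 431*(12 + 2*(-8)) = -49 - 431*(12 - 16) = -49 - 431*(-4) = -49 + 1724 = 1675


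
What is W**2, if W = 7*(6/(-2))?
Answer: 441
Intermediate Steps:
W = -21 (W = 7*(6*(-1/2)) = 7*(-3) = -21)
W**2 = (-21)**2 = 441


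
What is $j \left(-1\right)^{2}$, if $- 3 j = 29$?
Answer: $- \frac{29}{3} \approx -9.6667$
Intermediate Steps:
$j = - \frac{29}{3}$ ($j = \left(- \frac{1}{3}\right) 29 = - \frac{29}{3} \approx -9.6667$)
$j \left(-1\right)^{2} = - \frac{29 \left(-1\right)^{2}}{3} = \left(- \frac{29}{3}\right) 1 = - \frac{29}{3}$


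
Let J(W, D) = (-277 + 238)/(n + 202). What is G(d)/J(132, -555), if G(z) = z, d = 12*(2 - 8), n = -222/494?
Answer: 1194792/3211 ≈ 372.09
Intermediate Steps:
n = -111/247 (n = -222*1/494 = -111/247 ≈ -0.44939)
J(W, D) = -9633/49783 (J(W, D) = (-277 + 238)/(-111/247 + 202) = -39/49783/247 = -39*247/49783 = -9633/49783)
d = -72 (d = 12*(-6) = -72)
G(d)/J(132, -555) = -72/(-9633/49783) = -72*(-49783/9633) = 1194792/3211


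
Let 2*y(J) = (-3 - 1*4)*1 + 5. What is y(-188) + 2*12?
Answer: 23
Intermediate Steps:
y(J) = -1 (y(J) = ((-3 - 1*4)*1 + 5)/2 = ((-3 - 4)*1 + 5)/2 = (-7*1 + 5)/2 = (-7 + 5)/2 = (½)*(-2) = -1)
y(-188) + 2*12 = -1 + 2*12 = -1 + 24 = 23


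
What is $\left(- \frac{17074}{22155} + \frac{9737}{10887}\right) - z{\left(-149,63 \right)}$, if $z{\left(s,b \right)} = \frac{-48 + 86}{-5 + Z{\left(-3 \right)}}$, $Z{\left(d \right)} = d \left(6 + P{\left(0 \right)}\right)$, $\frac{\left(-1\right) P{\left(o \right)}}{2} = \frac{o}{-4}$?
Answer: $\frac{3283981387}{1849211385} \approx 1.7759$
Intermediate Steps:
$P{\left(o \right)} = \frac{o}{2}$ ($P{\left(o \right)} = - 2 \frac{o}{-4} = - 2 o \left(- \frac{1}{4}\right) = - 2 \left(- \frac{o}{4}\right) = \frac{o}{2}$)
$Z{\left(d \right)} = 6 d$ ($Z{\left(d \right)} = d \left(6 + \frac{1}{2} \cdot 0\right) = d \left(6 + 0\right) = d 6 = 6 d$)
$z{\left(s,b \right)} = - \frac{38}{23}$ ($z{\left(s,b \right)} = \frac{-48 + 86}{-5 + 6 \left(-3\right)} = \frac{38}{-5 - 18} = \frac{38}{-23} = 38 \left(- \frac{1}{23}\right) = - \frac{38}{23}$)
$\left(- \frac{17074}{22155} + \frac{9737}{10887}\right) - z{\left(-149,63 \right)} = \left(- \frac{17074}{22155} + \frac{9737}{10887}\right) - - \frac{38}{23} = \left(\left(-17074\right) \frac{1}{22155} + 9737 \cdot \frac{1}{10887}\right) + \frac{38}{23} = \left(- \frac{17074}{22155} + \frac{9737}{10887}\right) + \frac{38}{23} = \frac{9946199}{80400495} + \frac{38}{23} = \frac{3283981387}{1849211385}$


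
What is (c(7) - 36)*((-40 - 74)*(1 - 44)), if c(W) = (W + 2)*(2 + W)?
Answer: 220590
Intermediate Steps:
c(W) = (2 + W)**2 (c(W) = (2 + W)*(2 + W) = (2 + W)**2)
(c(7) - 36)*((-40 - 74)*(1 - 44)) = ((2 + 7)**2 - 36)*((-40 - 74)*(1 - 44)) = (9**2 - 36)*(-114*(-43)) = (81 - 36)*4902 = 45*4902 = 220590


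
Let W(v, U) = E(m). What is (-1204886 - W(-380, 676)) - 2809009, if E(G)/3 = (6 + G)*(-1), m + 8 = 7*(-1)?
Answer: -4013922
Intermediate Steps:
m = -15 (m = -8 + 7*(-1) = -8 - 7 = -15)
E(G) = -18 - 3*G (E(G) = 3*((6 + G)*(-1)) = 3*(-6 - G) = -18 - 3*G)
W(v, U) = 27 (W(v, U) = -18 - 3*(-15) = -18 + 45 = 27)
(-1204886 - W(-380, 676)) - 2809009 = (-1204886 - 1*27) - 2809009 = (-1204886 - 27) - 2809009 = -1204913 - 2809009 = -4013922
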